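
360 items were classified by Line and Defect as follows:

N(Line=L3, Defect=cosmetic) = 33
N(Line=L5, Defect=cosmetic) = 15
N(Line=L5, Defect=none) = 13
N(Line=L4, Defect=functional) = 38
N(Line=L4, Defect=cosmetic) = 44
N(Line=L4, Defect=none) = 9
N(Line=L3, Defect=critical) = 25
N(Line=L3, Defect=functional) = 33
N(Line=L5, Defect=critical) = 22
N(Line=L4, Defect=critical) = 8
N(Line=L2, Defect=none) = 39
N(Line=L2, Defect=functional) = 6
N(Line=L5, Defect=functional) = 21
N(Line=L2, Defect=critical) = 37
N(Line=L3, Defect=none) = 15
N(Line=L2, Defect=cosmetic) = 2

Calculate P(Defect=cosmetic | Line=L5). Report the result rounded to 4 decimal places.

Total with Line=L5: 13 + 15 + 21 + 22 = 71.
P(Defect=cosmetic | Line=L5) = 15/71 = 0.2113.

0.2113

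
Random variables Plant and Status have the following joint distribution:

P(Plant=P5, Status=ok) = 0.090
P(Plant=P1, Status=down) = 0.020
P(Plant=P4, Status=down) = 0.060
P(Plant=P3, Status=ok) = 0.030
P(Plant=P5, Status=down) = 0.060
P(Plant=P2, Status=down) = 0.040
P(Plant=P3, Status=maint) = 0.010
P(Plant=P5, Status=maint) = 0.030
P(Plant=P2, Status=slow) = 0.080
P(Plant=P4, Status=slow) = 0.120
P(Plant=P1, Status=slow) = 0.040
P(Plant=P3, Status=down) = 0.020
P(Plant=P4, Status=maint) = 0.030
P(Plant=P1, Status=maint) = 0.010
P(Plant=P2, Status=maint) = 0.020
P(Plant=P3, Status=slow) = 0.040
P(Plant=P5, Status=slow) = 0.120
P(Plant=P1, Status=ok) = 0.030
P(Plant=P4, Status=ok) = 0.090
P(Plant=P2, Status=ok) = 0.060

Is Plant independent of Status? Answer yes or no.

Every cell satisfies P(Plant,Status) = P(Plant)·P(Status). For instance P(Plant=P3) = 0.100, P(Status=ok) = 0.300, and 0.100×0.300 = 0.030 matches the joint entry. So Plant and Status are independent.

yes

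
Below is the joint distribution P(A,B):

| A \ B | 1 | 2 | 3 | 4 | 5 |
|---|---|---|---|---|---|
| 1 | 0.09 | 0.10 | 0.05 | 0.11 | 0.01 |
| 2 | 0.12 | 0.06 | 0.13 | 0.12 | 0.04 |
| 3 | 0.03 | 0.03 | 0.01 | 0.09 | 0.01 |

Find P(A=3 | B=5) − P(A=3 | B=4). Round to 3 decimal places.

P(B=5) = 0.01 + 0.04 + 0.01 = 0.06; P(A=3 | B=5) = 0.01/0.06 = 0.1667.
P(B=4) = 0.11 + 0.12 + 0.09 = 0.32; P(A=3 | B=4) = 0.09/0.32 = 0.2813.
Difference = -0.115.

-0.115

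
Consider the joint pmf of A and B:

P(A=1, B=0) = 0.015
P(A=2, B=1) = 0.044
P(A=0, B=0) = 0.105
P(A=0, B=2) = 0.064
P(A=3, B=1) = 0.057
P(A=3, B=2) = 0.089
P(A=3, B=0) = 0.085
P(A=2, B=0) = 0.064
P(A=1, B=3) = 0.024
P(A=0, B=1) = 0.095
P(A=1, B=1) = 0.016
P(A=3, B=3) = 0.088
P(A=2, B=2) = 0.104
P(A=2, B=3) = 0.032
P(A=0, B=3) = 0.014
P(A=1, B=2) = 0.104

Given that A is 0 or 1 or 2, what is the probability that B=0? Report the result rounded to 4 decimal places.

0.2702

P(A=0) = 0.105 + 0.095 + 0.064 + 0.014 = 0.278.
P(A=1) = 0.015 + 0.016 + 0.104 + 0.024 = 0.159.
P(A=2) = 0.064 + 0.044 + 0.104 + 0.032 = 0.244.
P(A ∈ {0, 1, 2}) = 0.278 + 0.159 + 0.244 = 0.681; P(B=0, A ∈ {0, 1, 2}) = 0.105 + 0.015 + 0.064 = 0.184.
P(B=0 | A ∈ {0, 1, 2}) = 0.184/0.681 = 0.2702.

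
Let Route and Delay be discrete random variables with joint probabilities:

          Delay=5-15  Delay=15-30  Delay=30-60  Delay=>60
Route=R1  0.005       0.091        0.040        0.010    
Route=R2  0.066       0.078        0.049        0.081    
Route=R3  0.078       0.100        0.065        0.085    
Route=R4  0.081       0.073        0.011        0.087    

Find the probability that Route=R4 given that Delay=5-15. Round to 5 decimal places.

P(Delay=5-15) = 0.005 + 0.066 + 0.078 + 0.081 = 0.230.
P(Route=R4 | Delay=5-15) = 0.081/0.230 = 0.35217.

0.35217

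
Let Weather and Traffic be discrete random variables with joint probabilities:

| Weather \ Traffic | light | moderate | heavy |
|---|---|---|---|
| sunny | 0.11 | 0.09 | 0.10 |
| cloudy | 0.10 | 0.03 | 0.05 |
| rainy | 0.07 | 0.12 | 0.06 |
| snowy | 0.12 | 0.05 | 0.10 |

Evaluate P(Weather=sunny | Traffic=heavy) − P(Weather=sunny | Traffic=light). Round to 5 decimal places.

P(Traffic=heavy) = 0.10 + 0.05 + 0.06 + 0.10 = 0.31; P(Weather=sunny | Traffic=heavy) = 0.10/0.31 = 0.322581.
P(Traffic=light) = 0.11 + 0.10 + 0.07 + 0.12 = 0.40; P(Weather=sunny | Traffic=light) = 0.11/0.40 = 0.275000.
Difference = 0.04758.

0.04758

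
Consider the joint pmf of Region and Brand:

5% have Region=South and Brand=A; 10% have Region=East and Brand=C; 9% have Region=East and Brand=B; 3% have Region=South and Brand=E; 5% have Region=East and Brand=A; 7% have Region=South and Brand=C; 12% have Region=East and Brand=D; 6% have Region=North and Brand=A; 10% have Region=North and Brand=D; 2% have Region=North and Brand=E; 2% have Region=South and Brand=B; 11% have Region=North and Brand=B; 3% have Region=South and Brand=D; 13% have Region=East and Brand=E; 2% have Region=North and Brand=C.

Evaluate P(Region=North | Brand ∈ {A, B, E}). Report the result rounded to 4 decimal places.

0.3393

P(Brand=A) = 0.06 + 0.05 + 0.05 = 0.16.
P(Brand=B) = 0.11 + 0.02 + 0.09 = 0.22.
P(Brand=E) = 0.02 + 0.03 + 0.13 = 0.18.
P(Brand ∈ {A, B, E}) = 0.16 + 0.22 + 0.18 = 0.56; P(Region=North, Brand ∈ {A, B, E}) = 0.06 + 0.11 + 0.02 = 0.19.
P(Region=North | Brand ∈ {A, B, E}) = 0.19/0.56 = 0.3393.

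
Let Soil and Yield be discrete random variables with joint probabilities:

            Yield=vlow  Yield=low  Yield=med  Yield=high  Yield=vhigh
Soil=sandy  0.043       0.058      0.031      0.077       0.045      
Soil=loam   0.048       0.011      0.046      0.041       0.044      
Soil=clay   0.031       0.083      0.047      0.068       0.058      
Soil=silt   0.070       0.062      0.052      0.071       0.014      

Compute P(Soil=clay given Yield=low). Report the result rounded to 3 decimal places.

P(Yield=low) = 0.058 + 0.011 + 0.083 + 0.062 = 0.214.
P(Soil=clay | Yield=low) = 0.083/0.214 = 0.388.

0.388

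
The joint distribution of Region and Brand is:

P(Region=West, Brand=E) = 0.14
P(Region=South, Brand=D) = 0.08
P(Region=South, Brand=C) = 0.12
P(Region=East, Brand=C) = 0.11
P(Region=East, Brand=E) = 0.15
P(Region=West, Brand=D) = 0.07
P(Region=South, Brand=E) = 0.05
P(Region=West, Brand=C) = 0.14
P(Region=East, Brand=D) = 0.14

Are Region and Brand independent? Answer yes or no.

no

P(Region=East) = 0.40 and P(Brand=C) = 0.37, so their product is 0.1480, but P(Region=East, Brand=C) = 0.11. Since these differ, Region and Brand are not independent.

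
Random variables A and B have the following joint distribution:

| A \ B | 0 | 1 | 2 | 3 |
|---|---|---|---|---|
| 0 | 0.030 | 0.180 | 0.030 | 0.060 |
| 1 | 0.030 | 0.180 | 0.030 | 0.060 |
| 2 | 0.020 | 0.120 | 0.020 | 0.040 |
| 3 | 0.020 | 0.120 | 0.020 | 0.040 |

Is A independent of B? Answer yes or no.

yes

Every cell satisfies P(A,B) = P(A)·P(B). For instance P(A=1) = 0.300, P(B=3) = 0.200, and 0.300×0.200 = 0.060 matches the joint entry. So A and B are independent.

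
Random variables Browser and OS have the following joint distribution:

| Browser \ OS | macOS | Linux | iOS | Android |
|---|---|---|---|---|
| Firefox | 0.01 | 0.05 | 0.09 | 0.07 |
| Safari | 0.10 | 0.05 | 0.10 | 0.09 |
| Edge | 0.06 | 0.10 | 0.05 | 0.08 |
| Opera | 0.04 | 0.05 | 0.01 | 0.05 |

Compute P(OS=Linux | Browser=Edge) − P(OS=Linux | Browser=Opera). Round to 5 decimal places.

P(Browser=Edge) = 0.06 + 0.10 + 0.05 + 0.08 = 0.29; P(OS=Linux | Browser=Edge) = 0.10/0.29 = 0.344828.
P(Browser=Opera) = 0.04 + 0.05 + 0.01 + 0.05 = 0.15; P(OS=Linux | Browser=Opera) = 0.05/0.15 = 0.333333.
Difference = 0.01149.

0.01149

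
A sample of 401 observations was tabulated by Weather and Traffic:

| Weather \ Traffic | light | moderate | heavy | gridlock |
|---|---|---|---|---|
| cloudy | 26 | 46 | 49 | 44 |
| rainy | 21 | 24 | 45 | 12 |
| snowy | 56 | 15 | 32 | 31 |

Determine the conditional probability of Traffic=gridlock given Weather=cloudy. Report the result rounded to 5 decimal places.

0.26667

Total with Weather=cloudy: 26 + 46 + 49 + 44 = 165.
P(Traffic=gridlock | Weather=cloudy) = 44/165 = 0.26667.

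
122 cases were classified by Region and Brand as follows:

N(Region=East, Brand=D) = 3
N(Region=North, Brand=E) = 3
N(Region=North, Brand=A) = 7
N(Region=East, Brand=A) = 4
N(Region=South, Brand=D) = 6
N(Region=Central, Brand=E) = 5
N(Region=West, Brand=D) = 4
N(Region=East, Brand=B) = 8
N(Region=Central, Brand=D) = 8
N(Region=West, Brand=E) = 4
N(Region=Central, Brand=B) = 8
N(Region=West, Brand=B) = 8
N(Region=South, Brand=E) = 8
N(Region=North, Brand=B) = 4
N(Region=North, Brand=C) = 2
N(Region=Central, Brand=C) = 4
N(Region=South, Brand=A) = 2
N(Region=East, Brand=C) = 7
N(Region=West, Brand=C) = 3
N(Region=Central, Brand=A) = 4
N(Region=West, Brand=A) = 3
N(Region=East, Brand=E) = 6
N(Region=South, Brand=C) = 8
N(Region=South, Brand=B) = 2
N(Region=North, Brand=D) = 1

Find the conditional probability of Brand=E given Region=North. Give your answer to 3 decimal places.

0.176

Total with Region=North: 7 + 4 + 2 + 1 + 3 = 17.
P(Brand=E | Region=North) = 3/17 = 0.176.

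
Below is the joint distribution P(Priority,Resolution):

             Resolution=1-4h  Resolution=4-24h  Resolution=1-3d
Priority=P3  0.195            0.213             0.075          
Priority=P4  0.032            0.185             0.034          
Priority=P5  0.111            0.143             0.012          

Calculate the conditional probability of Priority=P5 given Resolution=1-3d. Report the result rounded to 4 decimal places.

0.0992

P(Resolution=1-3d) = 0.075 + 0.034 + 0.012 = 0.121.
P(Priority=P5 | Resolution=1-3d) = 0.012/0.121 = 0.0992.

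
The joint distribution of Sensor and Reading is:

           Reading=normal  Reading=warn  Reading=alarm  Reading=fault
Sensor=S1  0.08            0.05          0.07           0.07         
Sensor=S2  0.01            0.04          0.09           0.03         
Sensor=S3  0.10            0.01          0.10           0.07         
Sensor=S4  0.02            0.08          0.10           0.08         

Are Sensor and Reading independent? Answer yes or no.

P(Sensor=S3) = 0.28 and P(Reading=normal) = 0.21, so their product is 0.0588, but P(Sensor=S3, Reading=normal) = 0.10. Since these differ, Sensor and Reading are not independent.

no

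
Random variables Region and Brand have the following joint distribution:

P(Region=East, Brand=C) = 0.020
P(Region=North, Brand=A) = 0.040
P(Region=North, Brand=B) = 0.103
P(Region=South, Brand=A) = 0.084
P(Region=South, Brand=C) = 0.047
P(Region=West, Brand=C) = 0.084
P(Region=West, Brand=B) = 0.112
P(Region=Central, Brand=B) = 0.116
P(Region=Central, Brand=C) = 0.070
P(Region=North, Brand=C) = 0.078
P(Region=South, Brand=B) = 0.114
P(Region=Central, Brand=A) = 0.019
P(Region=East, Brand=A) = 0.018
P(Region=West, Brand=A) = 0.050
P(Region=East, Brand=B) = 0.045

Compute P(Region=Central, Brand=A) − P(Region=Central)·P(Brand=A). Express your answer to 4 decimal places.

-0.0243

P(Region=Central) = 0.019 + 0.116 + 0.070 = 0.205.
P(Brand=A) = 0.040 + 0.084 + 0.018 + 0.050 + 0.019 = 0.211.
P(Region=Central, Brand=A) − P(Region=Central)P(Brand=A) = 0.019 − 0.205×0.211 = -0.0243.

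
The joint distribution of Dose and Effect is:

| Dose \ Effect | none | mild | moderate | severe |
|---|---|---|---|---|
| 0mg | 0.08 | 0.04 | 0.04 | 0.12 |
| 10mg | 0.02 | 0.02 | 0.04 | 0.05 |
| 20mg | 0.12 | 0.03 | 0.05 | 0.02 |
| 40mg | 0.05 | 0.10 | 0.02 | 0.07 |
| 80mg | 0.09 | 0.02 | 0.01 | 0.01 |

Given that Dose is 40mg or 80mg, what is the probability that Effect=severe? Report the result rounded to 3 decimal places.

0.216

P(Dose=40mg) = 0.05 + 0.10 + 0.02 + 0.07 = 0.24.
P(Dose=80mg) = 0.09 + 0.02 + 0.01 + 0.01 = 0.13.
P(Dose ∈ {40mg, 80mg}) = 0.24 + 0.13 = 0.37; P(Effect=severe, Dose ∈ {40mg, 80mg}) = 0.07 + 0.01 = 0.08.
P(Effect=severe | Dose ∈ {40mg, 80mg}) = 0.08/0.37 = 0.216.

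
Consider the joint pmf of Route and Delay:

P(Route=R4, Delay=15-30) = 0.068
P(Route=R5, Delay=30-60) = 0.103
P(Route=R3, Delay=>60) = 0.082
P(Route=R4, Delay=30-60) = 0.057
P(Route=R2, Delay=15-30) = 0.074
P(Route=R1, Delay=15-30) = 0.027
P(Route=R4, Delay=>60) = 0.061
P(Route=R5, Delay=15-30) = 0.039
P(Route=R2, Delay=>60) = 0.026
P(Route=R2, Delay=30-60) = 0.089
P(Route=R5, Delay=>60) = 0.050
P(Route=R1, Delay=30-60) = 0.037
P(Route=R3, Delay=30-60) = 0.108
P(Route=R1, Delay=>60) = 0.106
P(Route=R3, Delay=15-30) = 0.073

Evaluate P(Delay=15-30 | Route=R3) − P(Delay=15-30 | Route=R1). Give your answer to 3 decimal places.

0.119

P(Route=R3) = 0.073 + 0.108 + 0.082 = 0.263; P(Delay=15-30 | Route=R3) = 0.073/0.263 = 0.2776.
P(Route=R1) = 0.027 + 0.037 + 0.106 = 0.170; P(Delay=15-30 | Route=R1) = 0.027/0.170 = 0.1588.
Difference = 0.119.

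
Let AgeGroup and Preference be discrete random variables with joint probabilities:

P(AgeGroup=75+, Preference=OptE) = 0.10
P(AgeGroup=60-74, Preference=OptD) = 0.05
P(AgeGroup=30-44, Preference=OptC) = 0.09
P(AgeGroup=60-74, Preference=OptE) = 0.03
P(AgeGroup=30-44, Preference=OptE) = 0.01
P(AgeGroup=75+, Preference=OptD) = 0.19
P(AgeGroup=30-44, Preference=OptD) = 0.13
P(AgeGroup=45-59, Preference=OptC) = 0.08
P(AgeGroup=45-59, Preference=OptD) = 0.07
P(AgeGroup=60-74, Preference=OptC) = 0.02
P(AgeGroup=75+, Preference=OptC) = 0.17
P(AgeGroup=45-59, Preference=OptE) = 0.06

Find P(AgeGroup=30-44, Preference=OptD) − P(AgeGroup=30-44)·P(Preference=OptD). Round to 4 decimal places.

P(AgeGroup=30-44) = 0.09 + 0.13 + 0.01 = 0.23.
P(Preference=OptD) = 0.13 + 0.07 + 0.05 + 0.19 = 0.44.
P(AgeGroup=30-44, Preference=OptD) − P(AgeGroup=30-44)P(Preference=OptD) = 0.13 − 0.23×0.44 = 0.0288.

0.0288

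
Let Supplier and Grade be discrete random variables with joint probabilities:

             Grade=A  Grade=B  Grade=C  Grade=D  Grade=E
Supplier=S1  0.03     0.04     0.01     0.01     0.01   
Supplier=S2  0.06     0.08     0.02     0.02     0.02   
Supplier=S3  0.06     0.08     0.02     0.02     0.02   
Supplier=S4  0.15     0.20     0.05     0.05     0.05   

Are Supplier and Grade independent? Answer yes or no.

Every cell satisfies P(Supplier,Grade) = P(Supplier)·P(Grade). For instance P(Supplier=S4) = 0.50, P(Grade=A) = 0.30, and 0.50×0.30 = 0.15 matches the joint entry. So Supplier and Grade are independent.

yes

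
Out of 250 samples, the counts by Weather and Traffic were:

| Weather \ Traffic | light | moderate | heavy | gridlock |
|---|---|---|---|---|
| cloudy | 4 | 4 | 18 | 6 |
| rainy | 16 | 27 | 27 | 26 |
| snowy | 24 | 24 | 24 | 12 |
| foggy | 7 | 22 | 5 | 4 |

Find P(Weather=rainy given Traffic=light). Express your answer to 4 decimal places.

Total with Traffic=light: 4 + 16 + 24 + 7 = 51.
P(Weather=rainy | Traffic=light) = 16/51 = 0.3137.

0.3137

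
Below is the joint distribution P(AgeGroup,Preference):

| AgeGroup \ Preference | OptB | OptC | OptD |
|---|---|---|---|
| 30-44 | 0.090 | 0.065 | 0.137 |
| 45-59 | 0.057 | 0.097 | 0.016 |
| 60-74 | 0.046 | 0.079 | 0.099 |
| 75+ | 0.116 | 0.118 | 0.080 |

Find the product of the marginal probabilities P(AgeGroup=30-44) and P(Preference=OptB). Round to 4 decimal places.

0.0902

P(AgeGroup=30-44) = 0.090 + 0.065 + 0.137 = 0.292.
P(Preference=OptB) = 0.090 + 0.057 + 0.046 + 0.116 = 0.309.
Product: 0.292 × 0.309 = 0.0902.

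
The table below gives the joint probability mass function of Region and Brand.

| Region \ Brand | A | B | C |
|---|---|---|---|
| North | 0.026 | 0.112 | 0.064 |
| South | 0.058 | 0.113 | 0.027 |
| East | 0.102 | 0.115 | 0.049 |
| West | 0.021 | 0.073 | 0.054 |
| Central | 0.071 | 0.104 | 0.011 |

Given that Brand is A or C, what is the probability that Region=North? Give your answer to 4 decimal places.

P(Brand=A) = 0.026 + 0.058 + 0.102 + 0.021 + 0.071 = 0.278.
P(Brand=C) = 0.064 + 0.027 + 0.049 + 0.054 + 0.011 = 0.205.
P(Brand ∈ {A, C}) = 0.278 + 0.205 = 0.483; P(Region=North, Brand ∈ {A, C}) = 0.026 + 0.064 = 0.090.
P(Region=North | Brand ∈ {A, C}) = 0.090/0.483 = 0.1863.

0.1863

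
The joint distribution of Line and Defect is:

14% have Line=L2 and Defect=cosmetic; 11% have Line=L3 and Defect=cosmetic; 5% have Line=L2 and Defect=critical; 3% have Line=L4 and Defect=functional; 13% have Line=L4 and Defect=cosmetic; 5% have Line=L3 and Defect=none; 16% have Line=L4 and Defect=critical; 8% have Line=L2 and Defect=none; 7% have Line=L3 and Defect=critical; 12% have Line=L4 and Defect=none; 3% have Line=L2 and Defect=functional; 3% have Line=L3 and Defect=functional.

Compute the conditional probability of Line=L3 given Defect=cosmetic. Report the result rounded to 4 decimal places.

0.2895

P(Defect=cosmetic) = 0.14 + 0.11 + 0.13 = 0.38.
P(Line=L3 | Defect=cosmetic) = 0.11/0.38 = 0.2895.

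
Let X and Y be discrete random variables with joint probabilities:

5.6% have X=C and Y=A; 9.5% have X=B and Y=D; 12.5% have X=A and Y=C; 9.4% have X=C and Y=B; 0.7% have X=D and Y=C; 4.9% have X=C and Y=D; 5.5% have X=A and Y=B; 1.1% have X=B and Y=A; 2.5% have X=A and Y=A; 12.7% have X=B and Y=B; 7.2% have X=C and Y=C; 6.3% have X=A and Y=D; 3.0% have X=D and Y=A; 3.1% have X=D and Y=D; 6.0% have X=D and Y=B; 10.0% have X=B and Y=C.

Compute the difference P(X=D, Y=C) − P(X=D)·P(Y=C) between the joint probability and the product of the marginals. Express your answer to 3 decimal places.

-0.032

P(X=D) = 0.030 + 0.060 + 0.007 + 0.031 = 0.128.
P(Y=C) = 0.125 + 0.100 + 0.072 + 0.007 = 0.304.
P(X=D, Y=C) − P(X=D)P(Y=C) = 0.007 − 0.128×0.304 = -0.032.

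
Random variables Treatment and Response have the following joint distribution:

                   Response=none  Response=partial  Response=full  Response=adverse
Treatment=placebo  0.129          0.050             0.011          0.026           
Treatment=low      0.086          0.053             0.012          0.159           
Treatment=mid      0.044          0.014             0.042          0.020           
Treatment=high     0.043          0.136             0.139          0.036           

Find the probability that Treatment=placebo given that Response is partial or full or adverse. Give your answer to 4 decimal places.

P(Response=partial) = 0.050 + 0.053 + 0.014 + 0.136 = 0.253.
P(Response=full) = 0.011 + 0.012 + 0.042 + 0.139 = 0.204.
P(Response=adverse) = 0.026 + 0.159 + 0.020 + 0.036 = 0.241.
P(Response ∈ {partial, full, adverse}) = 0.253 + 0.204 + 0.241 = 0.698; P(Treatment=placebo, Response ∈ {partial, full, adverse}) = 0.050 + 0.011 + 0.026 = 0.087.
P(Treatment=placebo | Response ∈ {partial, full, adverse}) = 0.087/0.698 = 0.1246.

0.1246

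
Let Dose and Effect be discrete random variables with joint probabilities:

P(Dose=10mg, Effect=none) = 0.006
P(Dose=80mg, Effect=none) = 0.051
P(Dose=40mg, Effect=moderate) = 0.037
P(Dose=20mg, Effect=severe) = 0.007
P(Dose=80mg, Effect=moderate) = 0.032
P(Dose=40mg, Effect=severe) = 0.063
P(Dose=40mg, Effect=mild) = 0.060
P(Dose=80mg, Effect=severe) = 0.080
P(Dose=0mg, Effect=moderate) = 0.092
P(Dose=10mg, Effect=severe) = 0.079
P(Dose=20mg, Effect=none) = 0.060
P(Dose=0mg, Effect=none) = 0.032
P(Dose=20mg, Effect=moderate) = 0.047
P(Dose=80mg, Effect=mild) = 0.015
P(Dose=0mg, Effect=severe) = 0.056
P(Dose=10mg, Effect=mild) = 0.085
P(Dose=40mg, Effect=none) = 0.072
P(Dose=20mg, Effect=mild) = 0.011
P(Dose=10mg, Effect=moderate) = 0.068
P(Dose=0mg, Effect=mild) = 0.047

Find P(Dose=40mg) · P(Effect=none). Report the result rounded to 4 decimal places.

0.0513

P(Dose=40mg) = 0.072 + 0.060 + 0.037 + 0.063 = 0.232.
P(Effect=none) = 0.032 + 0.006 + 0.060 + 0.072 + 0.051 = 0.221.
Product: 0.232 × 0.221 = 0.0513.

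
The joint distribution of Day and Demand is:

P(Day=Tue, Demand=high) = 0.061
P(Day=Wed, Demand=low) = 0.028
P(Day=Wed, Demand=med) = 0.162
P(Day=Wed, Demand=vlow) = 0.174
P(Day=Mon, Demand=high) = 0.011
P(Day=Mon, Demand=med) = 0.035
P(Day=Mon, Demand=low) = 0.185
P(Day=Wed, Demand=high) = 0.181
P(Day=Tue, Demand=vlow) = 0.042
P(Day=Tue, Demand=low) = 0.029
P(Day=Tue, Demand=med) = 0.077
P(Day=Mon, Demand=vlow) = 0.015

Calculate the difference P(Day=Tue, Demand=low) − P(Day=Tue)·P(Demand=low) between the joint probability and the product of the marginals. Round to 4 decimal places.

P(Day=Tue) = 0.042 + 0.029 + 0.077 + 0.061 = 0.209.
P(Demand=low) = 0.185 + 0.029 + 0.028 = 0.242.
P(Day=Tue, Demand=low) − P(Day=Tue)P(Demand=low) = 0.029 − 0.209×0.242 = -0.0216.

-0.0216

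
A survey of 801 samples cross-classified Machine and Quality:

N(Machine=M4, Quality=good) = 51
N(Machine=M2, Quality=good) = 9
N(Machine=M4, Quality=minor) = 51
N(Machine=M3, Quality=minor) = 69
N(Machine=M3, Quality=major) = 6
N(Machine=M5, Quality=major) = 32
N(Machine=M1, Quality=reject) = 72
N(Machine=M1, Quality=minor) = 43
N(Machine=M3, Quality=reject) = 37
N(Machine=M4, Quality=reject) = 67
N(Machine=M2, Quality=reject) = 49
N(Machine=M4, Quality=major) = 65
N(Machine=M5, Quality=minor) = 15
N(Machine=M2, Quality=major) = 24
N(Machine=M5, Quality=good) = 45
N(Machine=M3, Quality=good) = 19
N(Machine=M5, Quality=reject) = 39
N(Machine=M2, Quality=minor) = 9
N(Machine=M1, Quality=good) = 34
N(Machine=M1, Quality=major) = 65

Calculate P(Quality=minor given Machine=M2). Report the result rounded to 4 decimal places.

Total with Machine=M2: 9 + 9 + 24 + 49 = 91.
P(Quality=minor | Machine=M2) = 9/91 = 0.0989.

0.0989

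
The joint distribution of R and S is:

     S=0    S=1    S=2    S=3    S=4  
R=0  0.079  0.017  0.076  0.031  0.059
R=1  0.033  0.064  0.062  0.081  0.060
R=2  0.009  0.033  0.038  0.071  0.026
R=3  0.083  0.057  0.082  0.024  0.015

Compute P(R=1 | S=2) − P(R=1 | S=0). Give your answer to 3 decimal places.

P(S=2) = 0.076 + 0.062 + 0.038 + 0.082 = 0.258; P(R=1 | S=2) = 0.062/0.258 = 0.2403.
P(S=0) = 0.079 + 0.033 + 0.009 + 0.083 = 0.204; P(R=1 | S=0) = 0.033/0.204 = 0.1618.
Difference = 0.079.

0.079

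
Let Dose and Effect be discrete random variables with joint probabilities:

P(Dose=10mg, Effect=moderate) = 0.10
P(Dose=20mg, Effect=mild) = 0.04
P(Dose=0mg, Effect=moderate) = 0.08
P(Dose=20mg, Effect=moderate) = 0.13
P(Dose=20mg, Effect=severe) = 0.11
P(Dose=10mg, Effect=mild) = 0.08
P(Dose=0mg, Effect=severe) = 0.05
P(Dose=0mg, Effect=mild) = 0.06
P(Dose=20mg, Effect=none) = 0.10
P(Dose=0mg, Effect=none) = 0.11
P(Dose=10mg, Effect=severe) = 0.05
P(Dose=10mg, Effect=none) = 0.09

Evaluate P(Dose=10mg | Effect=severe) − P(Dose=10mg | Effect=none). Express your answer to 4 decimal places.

P(Effect=severe) = 0.05 + 0.05 + 0.11 = 0.21; P(Dose=10mg | Effect=severe) = 0.05/0.21 = 0.23810.
P(Effect=none) = 0.11 + 0.09 + 0.10 = 0.30; P(Dose=10mg | Effect=none) = 0.09/0.30 = 0.30000.
Difference = -0.0619.

-0.0619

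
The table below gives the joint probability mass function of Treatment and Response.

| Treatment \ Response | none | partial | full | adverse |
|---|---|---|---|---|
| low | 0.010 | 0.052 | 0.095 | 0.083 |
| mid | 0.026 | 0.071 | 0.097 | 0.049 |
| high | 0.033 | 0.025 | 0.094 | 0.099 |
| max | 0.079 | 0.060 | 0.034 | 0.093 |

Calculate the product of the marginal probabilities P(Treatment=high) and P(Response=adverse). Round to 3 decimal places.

P(Treatment=high) = 0.033 + 0.025 + 0.094 + 0.099 = 0.251.
P(Response=adverse) = 0.083 + 0.049 + 0.099 + 0.093 = 0.324.
Product: 0.251 × 0.324 = 0.081.

0.081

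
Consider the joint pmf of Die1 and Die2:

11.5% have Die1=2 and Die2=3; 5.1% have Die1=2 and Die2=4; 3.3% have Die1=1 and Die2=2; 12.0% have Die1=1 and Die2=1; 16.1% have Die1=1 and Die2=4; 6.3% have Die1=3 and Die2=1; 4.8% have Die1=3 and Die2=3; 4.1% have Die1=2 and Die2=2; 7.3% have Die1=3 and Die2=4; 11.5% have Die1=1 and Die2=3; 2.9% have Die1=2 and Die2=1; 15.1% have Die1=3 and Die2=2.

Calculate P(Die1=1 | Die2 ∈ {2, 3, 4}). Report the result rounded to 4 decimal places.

P(Die2=2) = 0.033 + 0.041 + 0.151 = 0.225.
P(Die2=3) = 0.115 + 0.115 + 0.048 = 0.278.
P(Die2=4) = 0.161 + 0.051 + 0.073 = 0.285.
P(Die2 ∈ {2, 3, 4}) = 0.225 + 0.278 + 0.285 = 0.788; P(Die1=1, Die2 ∈ {2, 3, 4}) = 0.033 + 0.115 + 0.161 = 0.309.
P(Die1=1 | Die2 ∈ {2, 3, 4}) = 0.309/0.788 = 0.3921.

0.3921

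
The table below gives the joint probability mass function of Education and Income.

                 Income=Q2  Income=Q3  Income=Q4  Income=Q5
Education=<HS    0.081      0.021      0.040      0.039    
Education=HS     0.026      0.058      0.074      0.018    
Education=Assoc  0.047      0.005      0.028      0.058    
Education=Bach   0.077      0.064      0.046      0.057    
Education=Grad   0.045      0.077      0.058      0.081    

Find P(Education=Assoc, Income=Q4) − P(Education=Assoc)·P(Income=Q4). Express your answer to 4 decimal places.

-0.0059

P(Education=Assoc) = 0.047 + 0.005 + 0.028 + 0.058 = 0.138.
P(Income=Q4) = 0.040 + 0.074 + 0.028 + 0.046 + 0.058 = 0.246.
P(Education=Assoc, Income=Q4) − P(Education=Assoc)P(Income=Q4) = 0.028 − 0.138×0.246 = -0.0059.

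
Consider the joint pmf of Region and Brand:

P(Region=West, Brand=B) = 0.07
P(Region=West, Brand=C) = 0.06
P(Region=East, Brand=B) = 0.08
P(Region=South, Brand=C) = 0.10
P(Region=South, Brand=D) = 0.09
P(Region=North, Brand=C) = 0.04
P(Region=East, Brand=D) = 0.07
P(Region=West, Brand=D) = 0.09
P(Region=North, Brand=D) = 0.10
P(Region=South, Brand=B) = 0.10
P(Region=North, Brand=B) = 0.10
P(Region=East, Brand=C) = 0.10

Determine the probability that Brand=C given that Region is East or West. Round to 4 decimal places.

0.3404

P(Region=East) = 0.08 + 0.10 + 0.07 = 0.25.
P(Region=West) = 0.07 + 0.06 + 0.09 = 0.22.
P(Region ∈ {East, West}) = 0.25 + 0.22 = 0.47; P(Brand=C, Region ∈ {East, West}) = 0.10 + 0.06 = 0.16.
P(Brand=C | Region ∈ {East, West}) = 0.16/0.47 = 0.3404.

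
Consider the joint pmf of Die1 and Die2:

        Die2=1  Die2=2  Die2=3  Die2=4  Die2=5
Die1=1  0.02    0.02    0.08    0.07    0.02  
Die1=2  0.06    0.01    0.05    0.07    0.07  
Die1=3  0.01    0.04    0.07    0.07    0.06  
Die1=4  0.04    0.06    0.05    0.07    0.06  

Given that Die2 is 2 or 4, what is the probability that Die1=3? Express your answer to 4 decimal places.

0.2683

P(Die2=2) = 0.02 + 0.01 + 0.04 + 0.06 = 0.13.
P(Die2=4) = 0.07 + 0.07 + 0.07 + 0.07 = 0.28.
P(Die2 ∈ {2, 4}) = 0.13 + 0.28 = 0.41; P(Die1=3, Die2 ∈ {2, 4}) = 0.04 + 0.07 = 0.11.
P(Die1=3 | Die2 ∈ {2, 4}) = 0.11/0.41 = 0.2683.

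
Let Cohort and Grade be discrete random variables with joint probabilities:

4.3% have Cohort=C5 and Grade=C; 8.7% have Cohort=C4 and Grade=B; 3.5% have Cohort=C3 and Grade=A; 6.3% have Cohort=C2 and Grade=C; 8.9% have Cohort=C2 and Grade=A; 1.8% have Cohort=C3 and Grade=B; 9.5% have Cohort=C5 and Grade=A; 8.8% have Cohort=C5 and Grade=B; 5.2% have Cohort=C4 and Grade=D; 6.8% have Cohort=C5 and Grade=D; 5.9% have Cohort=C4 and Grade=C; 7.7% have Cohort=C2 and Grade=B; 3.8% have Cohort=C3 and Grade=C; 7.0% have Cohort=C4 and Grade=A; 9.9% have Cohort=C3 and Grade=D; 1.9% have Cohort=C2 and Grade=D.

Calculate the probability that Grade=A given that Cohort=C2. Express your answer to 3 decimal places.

0.359

P(Cohort=C2) = 0.089 + 0.077 + 0.063 + 0.019 = 0.248.
P(Grade=A | Cohort=C2) = 0.089/0.248 = 0.359.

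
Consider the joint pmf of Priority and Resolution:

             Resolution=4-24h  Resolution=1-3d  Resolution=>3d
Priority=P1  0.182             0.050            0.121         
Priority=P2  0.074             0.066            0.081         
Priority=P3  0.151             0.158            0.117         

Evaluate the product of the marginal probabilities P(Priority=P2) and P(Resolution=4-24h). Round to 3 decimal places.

P(Priority=P2) = 0.074 + 0.066 + 0.081 = 0.221.
P(Resolution=4-24h) = 0.182 + 0.074 + 0.151 = 0.407.
Product: 0.221 × 0.407 = 0.090.

0.090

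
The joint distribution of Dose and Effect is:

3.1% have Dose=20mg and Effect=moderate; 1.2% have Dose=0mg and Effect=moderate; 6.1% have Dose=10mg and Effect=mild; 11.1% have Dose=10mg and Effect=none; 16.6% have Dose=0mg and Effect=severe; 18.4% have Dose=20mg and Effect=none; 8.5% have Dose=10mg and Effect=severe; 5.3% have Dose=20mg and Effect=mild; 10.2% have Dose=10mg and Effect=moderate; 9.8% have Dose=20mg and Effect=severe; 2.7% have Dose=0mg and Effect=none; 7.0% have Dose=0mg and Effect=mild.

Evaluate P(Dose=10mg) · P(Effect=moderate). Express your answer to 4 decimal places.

P(Dose=10mg) = 0.111 + 0.061 + 0.102 + 0.085 = 0.359.
P(Effect=moderate) = 0.012 + 0.102 + 0.031 = 0.145.
Product: 0.359 × 0.145 = 0.0521.

0.0521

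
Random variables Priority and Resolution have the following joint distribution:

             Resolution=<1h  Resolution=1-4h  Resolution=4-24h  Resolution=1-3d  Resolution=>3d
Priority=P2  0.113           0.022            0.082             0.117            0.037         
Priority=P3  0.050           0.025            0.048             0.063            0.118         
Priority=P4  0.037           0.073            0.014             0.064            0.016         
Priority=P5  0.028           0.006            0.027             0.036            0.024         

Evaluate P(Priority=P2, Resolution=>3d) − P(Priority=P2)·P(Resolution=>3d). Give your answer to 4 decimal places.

P(Priority=P2) = 0.113 + 0.022 + 0.082 + 0.117 + 0.037 = 0.371.
P(Resolution=>3d) = 0.037 + 0.118 + 0.016 + 0.024 = 0.195.
P(Priority=P2, Resolution=>3d) − P(Priority=P2)P(Resolution=>3d) = 0.037 − 0.371×0.195 = -0.0353.

-0.0353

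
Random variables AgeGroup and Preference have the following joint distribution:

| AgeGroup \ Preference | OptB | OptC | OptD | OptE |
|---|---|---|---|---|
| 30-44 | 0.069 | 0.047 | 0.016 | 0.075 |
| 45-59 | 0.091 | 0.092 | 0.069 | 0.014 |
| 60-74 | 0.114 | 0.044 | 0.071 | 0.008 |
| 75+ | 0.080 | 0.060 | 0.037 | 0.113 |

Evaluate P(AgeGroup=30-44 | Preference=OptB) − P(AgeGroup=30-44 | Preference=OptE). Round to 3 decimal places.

-0.162

P(Preference=OptB) = 0.069 + 0.091 + 0.114 + 0.080 = 0.354; P(AgeGroup=30-44 | Preference=OptB) = 0.069/0.354 = 0.1949.
P(Preference=OptE) = 0.075 + 0.014 + 0.008 + 0.113 = 0.210; P(AgeGroup=30-44 | Preference=OptE) = 0.075/0.210 = 0.3571.
Difference = -0.162.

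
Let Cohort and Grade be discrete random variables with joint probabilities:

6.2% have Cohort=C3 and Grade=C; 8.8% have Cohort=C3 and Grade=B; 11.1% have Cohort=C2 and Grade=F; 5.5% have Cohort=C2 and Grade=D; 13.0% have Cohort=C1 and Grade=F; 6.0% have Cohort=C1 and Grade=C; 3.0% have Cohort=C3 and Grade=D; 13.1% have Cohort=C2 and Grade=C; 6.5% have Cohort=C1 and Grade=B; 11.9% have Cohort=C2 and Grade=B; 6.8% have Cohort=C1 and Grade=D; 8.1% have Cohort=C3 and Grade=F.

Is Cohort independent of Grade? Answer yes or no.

no

P(Cohort=C1) = 0.323 and P(Grade=F) = 0.322, so their product is 0.10401, but P(Cohort=C1, Grade=F) = 0.130. Since these differ, Cohort and Grade are not independent.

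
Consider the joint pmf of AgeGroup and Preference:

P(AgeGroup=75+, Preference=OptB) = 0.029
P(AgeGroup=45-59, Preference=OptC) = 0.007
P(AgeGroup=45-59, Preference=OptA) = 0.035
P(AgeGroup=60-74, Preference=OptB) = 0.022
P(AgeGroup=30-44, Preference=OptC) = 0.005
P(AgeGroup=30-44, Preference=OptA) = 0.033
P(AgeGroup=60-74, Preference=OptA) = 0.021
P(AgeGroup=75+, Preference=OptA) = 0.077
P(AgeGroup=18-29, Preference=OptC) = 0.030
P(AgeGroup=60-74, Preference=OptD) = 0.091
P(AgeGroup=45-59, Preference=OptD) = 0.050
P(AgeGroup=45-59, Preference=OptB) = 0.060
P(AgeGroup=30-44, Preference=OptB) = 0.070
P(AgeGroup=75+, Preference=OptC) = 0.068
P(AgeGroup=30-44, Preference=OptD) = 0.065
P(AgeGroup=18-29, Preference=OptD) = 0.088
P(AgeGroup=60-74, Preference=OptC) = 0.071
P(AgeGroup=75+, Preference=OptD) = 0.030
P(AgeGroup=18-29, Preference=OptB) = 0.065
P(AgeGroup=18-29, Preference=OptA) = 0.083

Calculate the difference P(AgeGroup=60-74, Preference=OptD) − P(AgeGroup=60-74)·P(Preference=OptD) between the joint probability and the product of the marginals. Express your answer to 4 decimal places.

0.0246

P(AgeGroup=60-74) = 0.021 + 0.022 + 0.071 + 0.091 = 0.205.
P(Preference=OptD) = 0.088 + 0.065 + 0.050 + 0.091 + 0.030 = 0.324.
P(AgeGroup=60-74, Preference=OptD) − P(AgeGroup=60-74)P(Preference=OptD) = 0.091 − 0.205×0.324 = 0.0246.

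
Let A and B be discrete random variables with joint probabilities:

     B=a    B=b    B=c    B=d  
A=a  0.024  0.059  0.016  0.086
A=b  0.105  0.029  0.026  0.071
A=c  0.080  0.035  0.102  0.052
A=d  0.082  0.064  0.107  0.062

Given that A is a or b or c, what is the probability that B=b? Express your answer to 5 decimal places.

P(A=a) = 0.024 + 0.059 + 0.016 + 0.086 = 0.185.
P(A=b) = 0.105 + 0.029 + 0.026 + 0.071 = 0.231.
P(A=c) = 0.080 + 0.035 + 0.102 + 0.052 = 0.269.
P(A ∈ {a, b, c}) = 0.185 + 0.231 + 0.269 = 0.685; P(B=b, A ∈ {a, b, c}) = 0.059 + 0.029 + 0.035 = 0.123.
P(B=b | A ∈ {a, b, c}) = 0.123/0.685 = 0.17956.

0.17956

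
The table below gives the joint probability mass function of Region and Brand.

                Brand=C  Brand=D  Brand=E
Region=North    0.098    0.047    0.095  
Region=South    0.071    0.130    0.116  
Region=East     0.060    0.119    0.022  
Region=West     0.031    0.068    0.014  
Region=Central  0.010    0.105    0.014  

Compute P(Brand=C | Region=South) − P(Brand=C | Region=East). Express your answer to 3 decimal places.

P(Region=South) = 0.071 + 0.130 + 0.116 = 0.317; P(Brand=C | Region=South) = 0.071/0.317 = 0.2240.
P(Region=East) = 0.060 + 0.119 + 0.022 = 0.201; P(Brand=C | Region=East) = 0.060/0.201 = 0.2985.
Difference = -0.075.

-0.075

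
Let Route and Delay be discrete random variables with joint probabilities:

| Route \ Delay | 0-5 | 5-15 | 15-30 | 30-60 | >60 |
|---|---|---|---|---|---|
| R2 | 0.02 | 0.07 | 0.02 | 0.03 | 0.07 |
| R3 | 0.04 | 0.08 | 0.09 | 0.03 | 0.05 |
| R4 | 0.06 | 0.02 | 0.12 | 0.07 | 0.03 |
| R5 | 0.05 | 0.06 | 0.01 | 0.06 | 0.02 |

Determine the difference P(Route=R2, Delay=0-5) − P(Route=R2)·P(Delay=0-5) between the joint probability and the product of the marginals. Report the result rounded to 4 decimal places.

-0.0157

P(Route=R2) = 0.02 + 0.07 + 0.02 + 0.03 + 0.07 = 0.21.
P(Delay=0-5) = 0.02 + 0.04 + 0.06 + 0.05 = 0.17.
P(Route=R2, Delay=0-5) − P(Route=R2)P(Delay=0-5) = 0.02 − 0.21×0.17 = -0.0157.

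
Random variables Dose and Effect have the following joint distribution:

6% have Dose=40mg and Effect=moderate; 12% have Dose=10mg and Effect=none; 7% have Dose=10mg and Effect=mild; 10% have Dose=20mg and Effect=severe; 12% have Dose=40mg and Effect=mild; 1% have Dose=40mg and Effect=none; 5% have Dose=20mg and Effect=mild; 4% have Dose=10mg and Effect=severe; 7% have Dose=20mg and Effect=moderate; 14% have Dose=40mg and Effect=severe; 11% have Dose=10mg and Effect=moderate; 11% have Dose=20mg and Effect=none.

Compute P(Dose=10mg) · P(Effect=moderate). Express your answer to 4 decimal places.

0.0816

P(Dose=10mg) = 0.12 + 0.07 + 0.11 + 0.04 = 0.34.
P(Effect=moderate) = 0.11 + 0.07 + 0.06 = 0.24.
Product: 0.34 × 0.24 = 0.0816.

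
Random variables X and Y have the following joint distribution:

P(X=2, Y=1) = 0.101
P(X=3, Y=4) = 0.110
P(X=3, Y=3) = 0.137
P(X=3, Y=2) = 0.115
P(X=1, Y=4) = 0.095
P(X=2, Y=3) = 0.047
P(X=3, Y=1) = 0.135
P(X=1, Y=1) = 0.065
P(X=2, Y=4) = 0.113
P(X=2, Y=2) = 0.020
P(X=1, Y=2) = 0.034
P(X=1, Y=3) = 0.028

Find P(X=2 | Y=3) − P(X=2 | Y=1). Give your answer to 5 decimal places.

-0.11385

P(Y=3) = 0.028 + 0.047 + 0.137 = 0.212; P(X=2 | Y=3) = 0.047/0.212 = 0.221698.
P(Y=1) = 0.065 + 0.101 + 0.135 = 0.301; P(X=2 | Y=1) = 0.101/0.301 = 0.335548.
Difference = -0.11385.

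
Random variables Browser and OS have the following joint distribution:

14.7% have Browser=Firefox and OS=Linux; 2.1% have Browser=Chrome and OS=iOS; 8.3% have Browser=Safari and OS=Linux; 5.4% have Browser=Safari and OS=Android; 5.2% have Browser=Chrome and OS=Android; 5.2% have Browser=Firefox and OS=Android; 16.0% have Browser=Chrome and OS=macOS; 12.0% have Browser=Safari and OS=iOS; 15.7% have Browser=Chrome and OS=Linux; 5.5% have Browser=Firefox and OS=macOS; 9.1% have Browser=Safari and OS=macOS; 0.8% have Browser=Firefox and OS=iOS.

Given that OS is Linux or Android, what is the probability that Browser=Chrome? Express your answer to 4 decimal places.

0.3835

P(OS=Linux) = 0.157 + 0.147 + 0.083 = 0.387.
P(OS=Android) = 0.052 + 0.052 + 0.054 = 0.158.
P(OS ∈ {Linux, Android}) = 0.387 + 0.158 = 0.545; P(Browser=Chrome, OS ∈ {Linux, Android}) = 0.157 + 0.052 = 0.209.
P(Browser=Chrome | OS ∈ {Linux, Android}) = 0.209/0.545 = 0.3835.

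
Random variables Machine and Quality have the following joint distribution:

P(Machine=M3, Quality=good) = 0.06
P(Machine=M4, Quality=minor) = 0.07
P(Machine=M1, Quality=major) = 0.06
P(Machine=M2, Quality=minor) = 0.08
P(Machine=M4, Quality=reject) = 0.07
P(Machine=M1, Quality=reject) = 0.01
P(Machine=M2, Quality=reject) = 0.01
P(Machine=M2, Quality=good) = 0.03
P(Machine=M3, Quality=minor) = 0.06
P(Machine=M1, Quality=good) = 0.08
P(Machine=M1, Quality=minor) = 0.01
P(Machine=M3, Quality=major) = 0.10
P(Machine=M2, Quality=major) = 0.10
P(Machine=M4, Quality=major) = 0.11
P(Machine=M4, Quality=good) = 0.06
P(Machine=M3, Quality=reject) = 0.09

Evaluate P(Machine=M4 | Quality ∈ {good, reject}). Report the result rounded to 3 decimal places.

0.317

P(Quality=good) = 0.08 + 0.03 + 0.06 + 0.06 = 0.23.
P(Quality=reject) = 0.01 + 0.01 + 0.09 + 0.07 = 0.18.
P(Quality ∈ {good, reject}) = 0.23 + 0.18 = 0.41; P(Machine=M4, Quality ∈ {good, reject}) = 0.06 + 0.07 = 0.13.
P(Machine=M4 | Quality ∈ {good, reject}) = 0.13/0.41 = 0.317.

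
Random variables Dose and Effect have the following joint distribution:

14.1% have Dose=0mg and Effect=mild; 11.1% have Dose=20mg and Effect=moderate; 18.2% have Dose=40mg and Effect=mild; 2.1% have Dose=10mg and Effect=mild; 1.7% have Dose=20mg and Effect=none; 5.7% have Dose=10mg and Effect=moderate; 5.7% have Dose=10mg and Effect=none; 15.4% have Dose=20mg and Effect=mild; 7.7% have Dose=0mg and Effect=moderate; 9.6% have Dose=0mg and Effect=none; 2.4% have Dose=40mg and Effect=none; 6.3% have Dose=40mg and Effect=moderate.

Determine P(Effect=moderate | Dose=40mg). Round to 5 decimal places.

0.23420

P(Dose=40mg) = 0.024 + 0.182 + 0.063 = 0.269.
P(Effect=moderate | Dose=40mg) = 0.063/0.269 = 0.23420.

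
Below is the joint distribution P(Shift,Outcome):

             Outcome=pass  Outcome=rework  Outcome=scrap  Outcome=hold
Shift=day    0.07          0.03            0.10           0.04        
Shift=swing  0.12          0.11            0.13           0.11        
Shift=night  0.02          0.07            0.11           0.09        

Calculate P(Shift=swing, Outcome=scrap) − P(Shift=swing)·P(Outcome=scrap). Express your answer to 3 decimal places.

-0.030

P(Shift=swing) = 0.12 + 0.11 + 0.13 + 0.11 = 0.47.
P(Outcome=scrap) = 0.10 + 0.13 + 0.11 = 0.34.
P(Shift=swing, Outcome=scrap) − P(Shift=swing)P(Outcome=scrap) = 0.13 − 0.47×0.34 = -0.030.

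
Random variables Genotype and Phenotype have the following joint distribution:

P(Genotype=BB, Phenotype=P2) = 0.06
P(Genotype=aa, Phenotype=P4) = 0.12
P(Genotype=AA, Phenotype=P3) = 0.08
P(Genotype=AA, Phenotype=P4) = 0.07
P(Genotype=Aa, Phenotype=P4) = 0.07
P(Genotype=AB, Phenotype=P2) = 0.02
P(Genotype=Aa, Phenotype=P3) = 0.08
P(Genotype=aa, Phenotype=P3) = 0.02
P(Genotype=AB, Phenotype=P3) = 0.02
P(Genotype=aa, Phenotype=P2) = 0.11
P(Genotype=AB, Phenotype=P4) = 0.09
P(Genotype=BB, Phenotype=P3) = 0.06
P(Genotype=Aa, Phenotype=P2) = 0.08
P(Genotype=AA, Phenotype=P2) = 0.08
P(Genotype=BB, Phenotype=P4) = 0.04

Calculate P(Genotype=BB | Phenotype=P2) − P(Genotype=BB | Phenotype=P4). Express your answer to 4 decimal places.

P(Phenotype=P2) = 0.08 + 0.08 + 0.11 + 0.02 + 0.06 = 0.35; P(Genotype=BB | Phenotype=P2) = 0.06/0.35 = 0.17143.
P(Phenotype=P4) = 0.07 + 0.07 + 0.12 + 0.09 + 0.04 = 0.39; P(Genotype=BB | Phenotype=P4) = 0.04/0.39 = 0.10256.
Difference = 0.0689.

0.0689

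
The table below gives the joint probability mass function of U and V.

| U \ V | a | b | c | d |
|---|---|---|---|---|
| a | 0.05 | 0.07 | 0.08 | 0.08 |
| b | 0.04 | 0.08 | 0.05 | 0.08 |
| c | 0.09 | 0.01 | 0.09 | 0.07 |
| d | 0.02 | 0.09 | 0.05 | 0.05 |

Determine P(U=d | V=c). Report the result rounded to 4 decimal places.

0.1852

P(V=c) = 0.08 + 0.05 + 0.09 + 0.05 = 0.27.
P(U=d | V=c) = 0.05/0.27 = 0.1852.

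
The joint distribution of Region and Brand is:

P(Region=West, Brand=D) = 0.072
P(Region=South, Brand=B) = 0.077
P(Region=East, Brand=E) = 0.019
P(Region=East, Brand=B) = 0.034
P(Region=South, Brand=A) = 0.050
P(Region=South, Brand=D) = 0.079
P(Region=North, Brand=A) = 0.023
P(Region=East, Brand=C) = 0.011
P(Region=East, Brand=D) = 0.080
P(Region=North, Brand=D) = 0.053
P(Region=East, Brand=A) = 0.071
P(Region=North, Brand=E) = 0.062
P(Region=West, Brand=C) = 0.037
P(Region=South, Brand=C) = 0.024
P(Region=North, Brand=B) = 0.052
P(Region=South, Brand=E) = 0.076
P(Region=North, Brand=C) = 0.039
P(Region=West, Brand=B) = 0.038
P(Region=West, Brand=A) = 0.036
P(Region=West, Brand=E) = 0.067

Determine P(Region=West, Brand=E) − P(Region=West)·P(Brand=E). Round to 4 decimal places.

0.0110

P(Region=West) = 0.036 + 0.038 + 0.037 + 0.072 + 0.067 = 0.250.
P(Brand=E) = 0.062 + 0.076 + 0.019 + 0.067 = 0.224.
P(Region=West, Brand=E) − P(Region=West)P(Brand=E) = 0.067 − 0.250×0.224 = 0.0110.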